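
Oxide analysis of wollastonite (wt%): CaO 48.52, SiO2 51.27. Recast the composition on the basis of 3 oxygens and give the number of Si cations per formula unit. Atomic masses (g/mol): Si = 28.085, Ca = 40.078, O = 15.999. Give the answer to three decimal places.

CaO: 48.52/56.077 = 0.86524 mol → 0.86524 mol Ca, 0.86524 mol O.
SiO2: 51.27/60.083 = 0.85332 mol → 0.85332 mol Si, 1.70664 mol O.
Total oxygen = 2.57188 mol. Normalization factor = 3/2.57188 = 1.16646.
Si per 3 O = 0.85332 × 1.16646 = 0.995.

0.995 Si apfu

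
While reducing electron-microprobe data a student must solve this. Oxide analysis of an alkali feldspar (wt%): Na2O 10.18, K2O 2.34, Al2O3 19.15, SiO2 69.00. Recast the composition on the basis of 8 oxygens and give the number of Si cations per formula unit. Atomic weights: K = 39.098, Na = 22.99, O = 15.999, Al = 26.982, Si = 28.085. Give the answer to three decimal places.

3.013 Si apfu

Na2O: 10.18/61.979 = 0.16425 mol → 0.32850 mol Na, 0.16425 mol O.
K2O: 2.34/94.195 = 0.02484 mol → 0.04968 mol K, 0.02484 mol O.
Al2O3: 19.15/101.961 = 0.18782 mol → 0.37564 mol Al, 0.56346 mol O.
SiO2: 69.00/60.083 = 1.14841 mol → 1.14841 mol Si, 2.29682 mol O.
Total oxygen = 3.04937 mol. Normalization factor = 8/3.04937 = 2.62349.
Si per 8 O = 1.14841 × 2.62349 = 3.013.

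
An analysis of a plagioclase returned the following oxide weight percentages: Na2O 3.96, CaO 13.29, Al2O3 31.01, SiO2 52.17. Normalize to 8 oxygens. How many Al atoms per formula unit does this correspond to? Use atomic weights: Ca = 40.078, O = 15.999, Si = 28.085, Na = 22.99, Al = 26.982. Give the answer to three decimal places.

Na2O (M=61.979): mol = 0.06389; Na = 0.12778, O = 0.06389.
CaO (M=56.077): mol = 0.23700; Ca = 0.23700, O = 0.23700.
Al2O3 (M=101.961): mol = 0.30414; Al = 0.60828, O = 0.91242.
SiO2 (M=60.083): mol = 0.86830; Si = 0.86830, O = 1.73660.
ΣO = 2.94991; factor = 8/ΣO = 2.71195.
Al apfu = 0.60828 × 2.71195 = 1.650.

1.650 Al apfu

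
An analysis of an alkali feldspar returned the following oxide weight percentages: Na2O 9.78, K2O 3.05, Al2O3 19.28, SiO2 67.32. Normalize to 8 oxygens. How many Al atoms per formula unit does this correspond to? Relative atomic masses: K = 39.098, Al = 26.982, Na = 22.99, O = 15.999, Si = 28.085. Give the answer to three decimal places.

1.009 Al apfu

Na2O: 9.78/61.979 = 0.15780 mol → 0.31560 mol Na, 0.15780 mol O.
K2O: 3.05/94.195 = 0.03238 mol → 0.06476 mol K, 0.03238 mol O.
Al2O3: 19.28/101.961 = 0.18909 mol → 0.37818 mol Al, 0.56727 mol O.
SiO2: 67.32/60.083 = 1.12045 mol → 1.12045 mol Si, 2.24090 mol O.
Total oxygen = 2.99835 mol. Normalization factor = 8/2.99835 = 2.66813.
Al per 8 O = 0.37818 × 2.66813 = 1.009.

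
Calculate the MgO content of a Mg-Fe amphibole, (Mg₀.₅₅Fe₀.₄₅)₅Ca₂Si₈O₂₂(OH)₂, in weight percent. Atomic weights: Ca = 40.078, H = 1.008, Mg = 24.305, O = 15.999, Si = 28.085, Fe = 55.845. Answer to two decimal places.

M((Mg₀.₅₅Fe₀.₄₅)₅Ca₂Si₈O₂₂(OH)₂) = 883.318 g/mol; M(MgO) = 40.304 g/mol.
Moles MgO per formula unit = 2.75 Mg ÷ 1 = 2.7500.
MgO fraction = (2.7500 × 40.304) / 883.318 = 110.836/883.318 = 0.1255.

12.55 wt%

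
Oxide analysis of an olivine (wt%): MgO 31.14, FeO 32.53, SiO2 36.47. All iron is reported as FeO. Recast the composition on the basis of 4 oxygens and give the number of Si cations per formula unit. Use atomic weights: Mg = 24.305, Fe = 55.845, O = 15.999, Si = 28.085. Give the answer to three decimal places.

MgO (M=40.304): mol = 0.77263; Mg = 0.77263, O = 0.77263.
FeO (M=71.844): mol = 0.45279; Fe = 0.45279, O = 0.45279.
SiO2 (M=60.083): mol = 0.60699; Si = 0.60699, O = 1.21398.
ΣO = 2.43940; factor = 4/ΣO = 1.63975.
Si apfu = 0.60699 × 1.63975 = 0.995.

0.995 Si apfu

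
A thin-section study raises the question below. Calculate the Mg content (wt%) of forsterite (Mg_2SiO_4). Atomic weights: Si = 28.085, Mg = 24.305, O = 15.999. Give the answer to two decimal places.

Formula mass = 2*24.305 + 1*28.085 + 4*15.999 = 140.691 g/mol, of which 48.610 g is Mg.
So Mg makes up 48.610/140.691 = 0.3455 of the mass, i.e. 34.55%.

34.55 wt%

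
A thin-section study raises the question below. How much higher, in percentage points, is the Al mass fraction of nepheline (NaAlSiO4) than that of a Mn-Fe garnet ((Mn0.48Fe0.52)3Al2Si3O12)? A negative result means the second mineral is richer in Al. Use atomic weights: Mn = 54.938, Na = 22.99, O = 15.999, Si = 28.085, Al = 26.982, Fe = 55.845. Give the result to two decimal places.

8.12 percentage points

First mineral: 26.982 g Al in 142.053 g formula = 18.99 wt% Al.
Second mineral: 53.964 g Al in 496.436 g formula = 10.87 wt% Al.
18.99% − 10.87% gives a difference of 8.12 percentage points.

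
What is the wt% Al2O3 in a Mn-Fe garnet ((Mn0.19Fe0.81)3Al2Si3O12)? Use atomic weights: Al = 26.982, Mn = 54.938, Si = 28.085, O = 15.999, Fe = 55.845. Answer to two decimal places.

20.51 wt%

Molar mass of (Mn0.19Fe0.81)3Al2Si3O12 = 0.57*54.938 + 2.43*55.845 + 2*26.982 + 3*28.085 + 12*15.999 = 497.225 g/mol.
Each formula unit contains 2 Al, equivalent to 2/2 = 1.0000 mol Al2O3.
M(Al2O3) = 2×26.982 + 3×15.999 = 101.961 g/mol.
Mass of Al2O3 per formula unit = 1.0000 × 101.961 = 101.961 g.
Al2O3 wt% = 101.961 / 497.225 × 100 = 20.51%.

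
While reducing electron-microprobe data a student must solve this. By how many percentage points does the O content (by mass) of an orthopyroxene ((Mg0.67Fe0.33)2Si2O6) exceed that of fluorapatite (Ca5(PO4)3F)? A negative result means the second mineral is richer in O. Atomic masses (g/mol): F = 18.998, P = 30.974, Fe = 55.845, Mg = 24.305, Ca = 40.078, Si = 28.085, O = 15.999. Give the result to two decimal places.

5.25 percentage points

M((Mg0.67Fe0.33)2Si2O6) = 221.590 g/mol, so wt% O = 95.994/221.590 × 100 = 43.32%.
M(Ca5(PO4)3F) = 504.298 g/mol, so wt% O = 191.988/504.298 × 100 = 38.07%.
43.32 − 38.07 = 5.25 pp.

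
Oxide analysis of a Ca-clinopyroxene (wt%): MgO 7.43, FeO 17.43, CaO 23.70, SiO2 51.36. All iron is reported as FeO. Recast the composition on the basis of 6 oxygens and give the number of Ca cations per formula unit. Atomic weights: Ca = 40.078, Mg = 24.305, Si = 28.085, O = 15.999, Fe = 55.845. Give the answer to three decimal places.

MgO: 7.43/40.304 = 0.18435 mol → 0.18435 mol Mg, 0.18435 mol O.
FeO: 17.43/71.844 = 0.24261 mol → 0.24261 mol Fe, 0.24261 mol O.
CaO: 23.70/56.077 = 0.42263 mol → 0.42263 mol Ca, 0.42263 mol O.
SiO2: 51.36/60.083 = 0.85482 mol → 0.85482 mol Si, 1.70964 mol O.
Total oxygen = 2.55923 mol. Normalization factor = 6/2.55923 = 2.34446.
Ca per 6 O = 0.42263 × 2.34446 = 0.991.

0.991 Ca apfu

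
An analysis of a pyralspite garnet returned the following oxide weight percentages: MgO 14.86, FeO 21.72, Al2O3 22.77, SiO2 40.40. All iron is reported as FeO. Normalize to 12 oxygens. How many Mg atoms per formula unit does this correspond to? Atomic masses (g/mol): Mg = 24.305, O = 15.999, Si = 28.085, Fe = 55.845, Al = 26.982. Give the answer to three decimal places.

14.86 wt% MgO ÷ 40.304 g/mol = 0.36870 mol, giving 0.36870 Mg and 0.36870 O.
21.72 wt% FeO ÷ 71.844 g/mol = 0.30232 mol, giving 0.30232 Fe and 0.30232 O.
22.77 wt% Al2O3 ÷ 101.961 g/mol = 0.22332 mol, giving 0.44664 Al and 0.66996 O.
40.40 wt% SiO2 ÷ 60.083 g/mol = 0.67240 mol, giving 0.67240 Si and 1.34480 O.
Oxygen sums to 2.68578; scaling by 12/2.68578 = 4.46798 puts the formula on 12 O.
Mg: 0.36870 × 4.46798 = 1.647 atoms per formula unit.

1.647 Mg apfu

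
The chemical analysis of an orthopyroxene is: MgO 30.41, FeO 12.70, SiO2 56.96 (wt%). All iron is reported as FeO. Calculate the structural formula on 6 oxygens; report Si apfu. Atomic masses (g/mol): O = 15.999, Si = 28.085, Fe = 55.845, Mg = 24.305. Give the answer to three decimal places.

2.012 Si apfu

MgO (M=40.304): mol = 0.75452; Mg = 0.75452, O = 0.75452.
FeO (M=71.844): mol = 0.17677; Fe = 0.17677, O = 0.17677.
SiO2 (M=60.083): mol = 0.94802; Si = 0.94802, O = 1.89604.
ΣO = 2.82733; factor = 6/ΣO = 2.12214.
Si apfu = 0.94802 × 2.12214 = 2.012.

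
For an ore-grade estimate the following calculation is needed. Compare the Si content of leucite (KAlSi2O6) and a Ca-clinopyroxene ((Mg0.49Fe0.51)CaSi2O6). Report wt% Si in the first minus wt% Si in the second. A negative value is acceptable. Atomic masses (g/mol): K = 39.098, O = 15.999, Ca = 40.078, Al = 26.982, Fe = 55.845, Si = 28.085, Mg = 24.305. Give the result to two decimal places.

Si in KAlSi2O6: molar mass 218.244 g/mol; 2×28.085 = 56.170 g → 25.74 wt%.
Si in (Mg0.49Fe0.51)CaSi2O6: molar mass 232.632 g/mol; 2×28.085 = 56.170 g → 24.15 wt%.
Difference = 25.74 − 24.15 = 1.59 percentage points.

1.59 percentage points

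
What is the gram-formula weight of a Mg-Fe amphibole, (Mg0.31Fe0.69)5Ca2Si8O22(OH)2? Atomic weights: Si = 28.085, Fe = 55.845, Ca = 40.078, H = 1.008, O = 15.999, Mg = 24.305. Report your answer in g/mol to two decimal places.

M = 1.55(24.305) + 3.45(55.845) + 2(40.078) + 8(28.085) + 24(15.999) + 2(1.008)

921.17 g/mol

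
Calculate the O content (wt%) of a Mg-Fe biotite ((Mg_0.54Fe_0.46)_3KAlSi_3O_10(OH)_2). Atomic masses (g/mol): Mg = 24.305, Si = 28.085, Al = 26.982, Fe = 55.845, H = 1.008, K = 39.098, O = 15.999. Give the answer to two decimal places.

M((Mg_0.54Fe_0.46)_3KAlSi_3O_10(OH)_2) = 460.779 g/mol.
O contributes 12 × 15.999 = 191.988 g per mole.
191.988/460.779 = 0.4167 → 41.67%.

41.67 wt%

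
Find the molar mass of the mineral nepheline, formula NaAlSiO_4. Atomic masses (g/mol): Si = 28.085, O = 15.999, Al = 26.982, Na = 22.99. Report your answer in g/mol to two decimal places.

142.05 g/mol

Na: 1 × 22.99 = 22.9900
Al: 1 × 26.982 = 26.9820
Si: 1 × 28.085 = 28.0850
O: 4 × 15.999 = 63.9960
Summing the contributions gives the formula mass.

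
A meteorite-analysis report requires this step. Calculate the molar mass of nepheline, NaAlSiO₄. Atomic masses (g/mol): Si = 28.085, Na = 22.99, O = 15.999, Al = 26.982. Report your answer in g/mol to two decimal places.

142.05 g/mol

The formula mass is the sum 1*22.99 + 1*26.982 + 1*28.085 + 4*15.999.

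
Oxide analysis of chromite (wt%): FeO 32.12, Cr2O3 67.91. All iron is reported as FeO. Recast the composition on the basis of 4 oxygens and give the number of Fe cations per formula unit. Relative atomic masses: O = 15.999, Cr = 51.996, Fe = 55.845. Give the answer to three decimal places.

1.000 Fe apfu

FeO (M=71.844): mol = 0.44708; Fe = 0.44708, O = 0.44708.
Cr2O3 (M=151.989): mol = 0.44681; Cr = 0.89362, O = 1.34043.
ΣO = 1.78751; factor = 4/ΣO = 2.23775.
Fe apfu = 0.44708 × 2.23775 = 1.000.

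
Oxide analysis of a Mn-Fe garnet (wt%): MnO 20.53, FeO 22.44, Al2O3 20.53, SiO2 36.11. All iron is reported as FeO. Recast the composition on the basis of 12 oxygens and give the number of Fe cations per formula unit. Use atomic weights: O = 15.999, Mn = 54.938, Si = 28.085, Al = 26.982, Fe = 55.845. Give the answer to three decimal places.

MnO: 20.53/70.937 = 0.28941 mol → 0.28941 mol Mn, 0.28941 mol O.
FeO: 22.44/71.844 = 0.31234 mol → 0.31234 mol Fe, 0.31234 mol O.
Al2O3: 20.53/101.961 = 0.20135 mol → 0.40270 mol Al, 0.60405 mol O.
SiO2: 36.11/60.083 = 0.60100 mol → 0.60100 mol Si, 1.20200 mol O.
Total oxygen = 2.40780 mol. Normalization factor = 12/2.40780 = 4.98380.
Fe per 12 O = 0.31234 × 4.98380 = 1.557.

1.557 Fe apfu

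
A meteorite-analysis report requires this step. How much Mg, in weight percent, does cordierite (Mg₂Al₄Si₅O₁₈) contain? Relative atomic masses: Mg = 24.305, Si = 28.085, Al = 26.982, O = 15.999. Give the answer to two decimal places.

8.31 weight percent

M(Mg₂Al₄Si₅O₁₈) = 584.945 g/mol.
Mg contributes 2 × 24.305 = 48.610 g per mole.
48.610/584.945 = 0.0831 → 8.31%.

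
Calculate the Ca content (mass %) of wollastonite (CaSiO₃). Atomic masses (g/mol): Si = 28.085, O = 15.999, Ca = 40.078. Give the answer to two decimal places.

34.50 mass %

Molar mass of CaSiO₃: 1×40.078 + 1×28.085 + 3×15.999 = 116.160 g/mol.
Mass of Ca per formula unit: 1 × 40.078 = 40.078 g.
Weight fraction Ca = 40.078 / 116.160 = 0.3450.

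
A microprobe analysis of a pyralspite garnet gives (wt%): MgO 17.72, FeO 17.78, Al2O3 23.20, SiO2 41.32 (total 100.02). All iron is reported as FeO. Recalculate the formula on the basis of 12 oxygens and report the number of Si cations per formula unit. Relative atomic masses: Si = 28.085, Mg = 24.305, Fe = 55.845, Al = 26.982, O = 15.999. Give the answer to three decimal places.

MgO: 17.72/40.304 = 0.43966 mol → 0.43966 mol Mg, 0.43966 mol O.
FeO: 17.78/71.844 = 0.24748 mol → 0.24748 mol Fe, 0.24748 mol O.
Al2O3: 23.20/101.961 = 0.22754 mol → 0.45508 mol Al, 0.68262 mol O.
SiO2: 41.32/60.083 = 0.68772 mol → 0.68772 mol Si, 1.37544 mol O.
Total oxygen = 2.74520 mol. Normalization factor = 12/2.74520 = 4.37127.
Si per 12 O = 0.68772 × 4.37127 = 3.006.

3.006 Si apfu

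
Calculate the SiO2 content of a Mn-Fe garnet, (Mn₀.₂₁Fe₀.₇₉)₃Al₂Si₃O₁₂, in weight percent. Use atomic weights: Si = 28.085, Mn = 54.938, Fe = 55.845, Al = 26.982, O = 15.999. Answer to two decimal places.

M((Mn₀.₂₁Fe₀.₇₉)₃Al₂Si₃O₁₂) = 497.171 g/mol; M(SiO2) = 60.083 g/mol.
Moles SiO2 per formula unit = 3 Si ÷ 1 = 3.0000.
SiO2 fraction = (3.0000 × 60.083) / 497.171 = 180.249/497.171 = 0.3625.

36.25 wt%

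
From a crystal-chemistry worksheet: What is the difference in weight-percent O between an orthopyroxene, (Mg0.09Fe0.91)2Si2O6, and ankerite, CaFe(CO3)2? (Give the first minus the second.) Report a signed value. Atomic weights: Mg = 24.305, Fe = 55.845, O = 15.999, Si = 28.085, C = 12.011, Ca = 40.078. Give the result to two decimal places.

O in (Mg0.09Fe0.91)2Si2O6: molar mass 258.177 g/mol; 6×15.999 = 95.994 g → 37.18 wt%.
O in CaFe(CO3)2: molar mass 215.939 g/mol; 6×15.999 = 95.994 g → 44.45 wt%.
Difference = 37.18 − 44.45 = -7.27 percentage points.

-7.27 percentage points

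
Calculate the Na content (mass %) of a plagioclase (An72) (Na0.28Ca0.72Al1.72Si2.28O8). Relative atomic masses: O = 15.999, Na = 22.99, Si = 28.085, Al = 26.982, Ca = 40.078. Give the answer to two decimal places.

2.35 mass %

M(Na0.28Ca0.72Al1.72Si2.28O8) = 273.728 g/mol.
Na contributes 0.28 × 22.99 = 6.437 g per mole.
6.437/273.728 = 0.0235 → 2.35%.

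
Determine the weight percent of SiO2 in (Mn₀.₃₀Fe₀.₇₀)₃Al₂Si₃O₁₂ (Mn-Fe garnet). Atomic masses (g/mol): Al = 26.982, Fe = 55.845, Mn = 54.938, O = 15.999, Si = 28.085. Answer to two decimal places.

36.27 wt%

M((Mn₀.₃₀Fe₀.₇₀)₃Al₂Si₃O₁₂) = 496.926 g/mol; M(SiO2) = 60.083 g/mol.
Moles SiO2 per formula unit = 3 Si ÷ 1 = 3.0000.
SiO2 fraction = (3.0000 × 60.083) / 496.926 = 180.249/496.926 = 0.3627.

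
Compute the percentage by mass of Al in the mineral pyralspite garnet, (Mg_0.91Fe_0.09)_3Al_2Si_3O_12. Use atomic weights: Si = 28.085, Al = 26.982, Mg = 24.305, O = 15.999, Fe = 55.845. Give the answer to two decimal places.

13.11 wt%

Formula mass = 2.73×24.305 + 0.27×55.845 + 2×26.982 + 3×28.085 + 12×15.999 = 411.638 g/mol, of which 53.964 g is Al.
So Al makes up 53.964/411.638 = 0.1311 of the mass, i.e. 13.11%.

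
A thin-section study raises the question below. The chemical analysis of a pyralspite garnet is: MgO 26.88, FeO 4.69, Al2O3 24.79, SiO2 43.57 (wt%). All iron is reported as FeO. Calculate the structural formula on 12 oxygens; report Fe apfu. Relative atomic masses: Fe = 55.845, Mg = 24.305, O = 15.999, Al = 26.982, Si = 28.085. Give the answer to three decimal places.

0.269 Fe apfu

MgO: 26.88/40.304 = 0.66693 mol → 0.66693 mol Mg, 0.66693 mol O.
FeO: 4.69/71.844 = 0.06528 mol → 0.06528 mol Fe, 0.06528 mol O.
Al2O3: 24.79/101.961 = 0.24313 mol → 0.48626 mol Al, 0.72939 mol O.
SiO2: 43.57/60.083 = 0.72516 mol → 0.72516 mol Si, 1.45032 mol O.
Total oxygen = 2.91192 mol. Normalization factor = 12/2.91192 = 4.12099.
Fe per 12 O = 0.06528 × 4.12099 = 0.269.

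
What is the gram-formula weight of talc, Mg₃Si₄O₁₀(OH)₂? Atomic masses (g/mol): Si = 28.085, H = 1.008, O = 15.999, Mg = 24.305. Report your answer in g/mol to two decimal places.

379.26 g/mol

M = 3*24.305 + 4*28.085 + 12*15.999 + 2*1.008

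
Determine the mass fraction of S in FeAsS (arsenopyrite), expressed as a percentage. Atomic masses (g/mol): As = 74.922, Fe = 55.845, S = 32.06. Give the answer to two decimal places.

19.69 weight percent

M(FeAsS) = 162.827 g/mol.
S contributes 1 × 32.06 = 32.060 g per mole.
32.060/162.827 = 0.1969 → 19.69%.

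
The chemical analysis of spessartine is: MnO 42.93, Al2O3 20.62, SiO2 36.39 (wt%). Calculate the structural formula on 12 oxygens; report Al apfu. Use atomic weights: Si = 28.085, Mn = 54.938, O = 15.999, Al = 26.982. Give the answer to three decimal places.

42.93 wt% MnO ÷ 70.937 g/mol = 0.60518 mol, giving 0.60518 Mn and 0.60518 O.
20.62 wt% Al2O3 ÷ 101.961 g/mol = 0.20223 mol, giving 0.40446 Al and 0.60669 O.
36.39 wt% SiO2 ÷ 60.083 g/mol = 0.60566 mol, giving 0.60566 Si and 1.21132 O.
Oxygen sums to 2.42319; scaling by 12/2.42319 = 4.95215 puts the formula on 12 O.
Al: 0.40446 × 4.95215 = 2.003 atoms per formula unit.

2.003 Al apfu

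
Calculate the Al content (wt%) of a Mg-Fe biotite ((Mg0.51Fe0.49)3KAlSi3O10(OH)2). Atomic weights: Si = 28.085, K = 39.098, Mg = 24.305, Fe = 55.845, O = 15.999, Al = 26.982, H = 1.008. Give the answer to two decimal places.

Formula mass = 1.53×24.305 + 1.47×55.845 + 1×39.098 + 1×26.982 + 3×28.085 + 12×15.999 + 2×1.008 = 463.618 g/mol, of which 26.982 g is Al.
So Al makes up 26.982/463.618 = 0.0582 of the mass, i.e. 5.82%.

5.82 wt%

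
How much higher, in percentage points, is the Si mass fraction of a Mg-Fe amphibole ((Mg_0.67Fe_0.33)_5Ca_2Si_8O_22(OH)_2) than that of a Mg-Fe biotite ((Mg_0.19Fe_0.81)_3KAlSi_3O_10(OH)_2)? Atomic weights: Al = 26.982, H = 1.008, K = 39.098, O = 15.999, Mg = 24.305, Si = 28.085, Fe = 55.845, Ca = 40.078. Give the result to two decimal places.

M((Mg_0.67Fe_0.33)_5Ca_2Si_8O_22(OH)_2) = 864.394 g/mol, so wt% Si = 224.680/864.394 × 100 = 25.99%.
M((Mg_0.19Fe_0.81)_3KAlSi_3O_10(OH)_2) = 493.896 g/mol, so wt% Si = 84.255/493.896 × 100 = 17.06%.
25.99 − 17.06 = 8.93 pp.

8.93 percentage points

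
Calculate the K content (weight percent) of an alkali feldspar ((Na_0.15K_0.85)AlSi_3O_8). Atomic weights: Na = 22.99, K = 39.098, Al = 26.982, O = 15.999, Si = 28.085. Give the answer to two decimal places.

M((Na_0.15K_0.85)AlSi_3O_8) = 275.911 g/mol.
K contributes 0.85 × 39.098 = 33.233 g per mole.
33.233/275.911 = 0.1204 → 12.04%.

12.04 weight percent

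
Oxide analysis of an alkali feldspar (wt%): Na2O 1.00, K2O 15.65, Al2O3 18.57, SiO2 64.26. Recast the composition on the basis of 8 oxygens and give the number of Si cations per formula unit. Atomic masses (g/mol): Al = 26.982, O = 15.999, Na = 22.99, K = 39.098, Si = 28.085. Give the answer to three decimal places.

2.984 Si apfu

Na2O: 1.00/61.979 = 0.01613 mol → 0.03226 mol Na, 0.01613 mol O.
K2O: 15.65/94.195 = 0.16614 mol → 0.33228 mol K, 0.16614 mol O.
Al2O3: 18.57/101.961 = 0.18213 mol → 0.36426 mol Al, 0.54639 mol O.
SiO2: 64.26/60.083 = 1.06952 mol → 1.06952 mol Si, 2.13904 mol O.
Total oxygen = 2.86770 mol. Normalization factor = 8/2.86770 = 2.78969.
Si per 8 O = 1.06952 × 2.78969 = 2.984.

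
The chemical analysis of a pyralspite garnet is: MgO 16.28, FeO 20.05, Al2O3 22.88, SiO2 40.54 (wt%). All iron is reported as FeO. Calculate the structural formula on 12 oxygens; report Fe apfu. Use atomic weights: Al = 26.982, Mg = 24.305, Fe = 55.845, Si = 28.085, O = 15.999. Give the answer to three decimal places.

1.238 Fe apfu

16.28 wt% MgO ÷ 40.304 g/mol = 0.40393 mol, giving 0.40393 Mg and 0.40393 O.
20.05 wt% FeO ÷ 71.844 g/mol = 0.27908 mol, giving 0.27908 Fe and 0.27908 O.
22.88 wt% Al2O3 ÷ 101.961 g/mol = 0.22440 mol, giving 0.44880 Al and 0.67320 O.
40.54 wt% SiO2 ÷ 60.083 g/mol = 0.67473 mol, giving 0.67473 Si and 1.34946 O.
Oxygen sums to 2.70567; scaling by 12/2.70567 = 4.43513 puts the formula on 12 O.
Fe: 0.27908 × 4.43513 = 1.238 atoms per formula unit.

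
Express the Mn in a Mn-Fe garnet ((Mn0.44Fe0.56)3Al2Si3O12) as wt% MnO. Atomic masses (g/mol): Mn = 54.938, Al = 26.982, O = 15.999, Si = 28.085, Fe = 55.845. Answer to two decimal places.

M((Mn0.44Fe0.56)3Al2Si3O12) = 496.545 g/mol; M(MnO) = 70.937 g/mol.
Moles MnO per formula unit = 1.32 Mn ÷ 1 = 1.3200.
MnO fraction = (1.3200 × 70.937) / 496.545 = 93.637/496.545 = 0.1886.

18.86 wt%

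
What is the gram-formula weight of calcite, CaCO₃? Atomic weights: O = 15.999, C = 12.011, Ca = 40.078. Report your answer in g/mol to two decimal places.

100.09 g/mol

M = 1*40.078 + 1*12.011 + 3*15.999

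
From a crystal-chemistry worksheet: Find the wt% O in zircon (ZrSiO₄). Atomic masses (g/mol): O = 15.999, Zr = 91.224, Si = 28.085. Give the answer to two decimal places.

34.91 mass %

Formula mass = 1·91.224 + 1·28.085 + 4·15.999 = 183.305 g/mol, of which 63.996 g is O.
So O makes up 63.996/183.305 = 0.3491 of the mass, i.e. 34.91%.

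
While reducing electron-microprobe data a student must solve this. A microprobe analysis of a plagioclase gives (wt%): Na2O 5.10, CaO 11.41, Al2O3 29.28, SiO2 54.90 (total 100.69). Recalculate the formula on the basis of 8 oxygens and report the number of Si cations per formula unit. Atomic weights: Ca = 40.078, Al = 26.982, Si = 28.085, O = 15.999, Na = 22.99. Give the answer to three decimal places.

Na2O (M=61.979): mol = 0.08229; Na = 0.16458, O = 0.08229.
CaO (M=56.077): mol = 0.20347; Ca = 0.20347, O = 0.20347.
Al2O3 (M=101.961): mol = 0.28717; Al = 0.57434, O = 0.86151.
SiO2 (M=60.083): mol = 0.91374; Si = 0.91374, O = 1.82748.
ΣO = 2.97475; factor = 8/ΣO = 2.68930.
Si apfu = 0.91374 × 2.68930 = 2.457.

2.457 Si apfu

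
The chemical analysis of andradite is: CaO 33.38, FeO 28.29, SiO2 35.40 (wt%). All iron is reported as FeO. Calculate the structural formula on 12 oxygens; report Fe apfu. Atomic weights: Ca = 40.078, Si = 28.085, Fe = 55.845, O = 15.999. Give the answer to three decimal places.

2.180 Fe apfu

33.38 wt% CaO ÷ 56.077 g/mol = 0.59525 mol, giving 0.59525 Ca and 0.59525 O.
28.29 wt% FeO ÷ 71.844 g/mol = 0.39377 mol, giving 0.39377 Fe and 0.39377 O.
35.40 wt% SiO2 ÷ 60.083 g/mol = 0.58918 mol, giving 0.58918 Si and 1.17836 O.
Oxygen sums to 2.16738; scaling by 12/2.16738 = 5.53664 puts the formula on 12 O.
Fe: 0.39377 × 5.53664 = 2.180 atoms per formula unit.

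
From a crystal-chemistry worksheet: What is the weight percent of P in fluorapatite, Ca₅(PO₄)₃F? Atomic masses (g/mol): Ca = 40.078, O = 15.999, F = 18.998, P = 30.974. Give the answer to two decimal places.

M(Ca₅(PO₄)₃F) = 504.298 g/mol.
P contributes 3 × 30.974 = 92.922 g per mole.
92.922/504.298 = 0.1843 → 18.43%.

18.43 weight percent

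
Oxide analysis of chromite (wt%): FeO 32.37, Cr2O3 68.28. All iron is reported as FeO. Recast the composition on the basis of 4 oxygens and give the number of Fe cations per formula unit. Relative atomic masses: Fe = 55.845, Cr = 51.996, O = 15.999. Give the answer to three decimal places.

FeO (M=71.844): mol = 0.45056; Fe = 0.45056, O = 0.45056.
Cr2O3 (M=151.989): mol = 0.44924; Cr = 0.89848, O = 1.34772.
ΣO = 1.79828; factor = 4/ΣO = 2.22435.
Fe apfu = 0.45056 × 2.22435 = 1.002.

1.002 Fe apfu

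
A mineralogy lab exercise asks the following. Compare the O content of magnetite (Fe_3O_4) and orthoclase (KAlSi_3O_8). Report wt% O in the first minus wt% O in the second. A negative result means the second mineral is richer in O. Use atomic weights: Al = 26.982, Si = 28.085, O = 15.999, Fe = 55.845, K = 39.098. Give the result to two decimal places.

-18.35 percentage points

M(Fe_3O_4) = 231.531 g/mol, so wt% O = 63.996/231.531 × 100 = 27.64%.
M(KAlSi_3O_8) = 278.327 g/mol, so wt% O = 127.992/278.327 × 100 = 45.99%.
27.64 − 45.99 = -18.35 pp.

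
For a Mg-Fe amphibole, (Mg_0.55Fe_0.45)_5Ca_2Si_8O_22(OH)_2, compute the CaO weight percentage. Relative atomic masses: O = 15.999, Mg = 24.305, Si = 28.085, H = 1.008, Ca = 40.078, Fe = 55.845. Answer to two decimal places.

12.70 wt%

Molar mass of (Mg_0.55Fe_0.45)_5Ca_2Si_8O_22(OH)_2 = 2.75*24.305 + 2.25*55.845 + 2*40.078 + 8*28.085 + 24*15.999 + 2*1.008 = 883.318 g/mol.
Each formula unit contains 2 Ca, equivalent to 2/1 = 2.0000 mol CaO.
M(CaO) = 1×40.078 + 1×15.999 = 56.077 g/mol.
Mass of CaO per formula unit = 2.0000 × 56.077 = 112.154 g.
CaO wt% = 112.154 / 883.318 × 100 = 12.70%.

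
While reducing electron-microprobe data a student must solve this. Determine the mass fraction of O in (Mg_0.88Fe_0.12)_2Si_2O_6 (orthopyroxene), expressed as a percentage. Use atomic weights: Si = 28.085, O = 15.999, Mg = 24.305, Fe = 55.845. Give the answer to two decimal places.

M((Mg_0.88Fe_0.12)_2Si_2O_6) = 208.344 g/mol.
O contributes 6 × 15.999 = 95.994 g per mole.
95.994/208.344 = 0.4607 → 46.07%.

46.07 mass %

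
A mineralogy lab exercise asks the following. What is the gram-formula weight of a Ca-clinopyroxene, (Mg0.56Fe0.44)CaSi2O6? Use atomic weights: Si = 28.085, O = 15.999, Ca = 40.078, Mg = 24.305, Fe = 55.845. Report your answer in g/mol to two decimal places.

230.42 g/mol

Mg: 0.56 × 24.305 = 13.6108
Fe: 0.44 × 55.845 = 24.5718
Ca: 1 × 40.078 = 40.0780
Si: 2 × 28.085 = 56.1700
O: 6 × 15.999 = 95.9940
Summing the contributions gives the formula mass.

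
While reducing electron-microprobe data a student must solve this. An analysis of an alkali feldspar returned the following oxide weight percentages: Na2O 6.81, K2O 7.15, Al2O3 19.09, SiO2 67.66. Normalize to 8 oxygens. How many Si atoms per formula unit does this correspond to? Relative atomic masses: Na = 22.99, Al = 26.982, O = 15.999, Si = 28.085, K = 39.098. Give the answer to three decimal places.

6.81 wt% Na2O ÷ 61.979 g/mol = 0.10988 mol, giving 0.21976 Na and 0.10988 O.
7.15 wt% K2O ÷ 94.195 g/mol = 0.07591 mol, giving 0.15182 K and 0.07591 O.
19.09 wt% Al2O3 ÷ 101.961 g/mol = 0.18723 mol, giving 0.37446 Al and 0.56169 O.
67.66 wt% SiO2 ÷ 60.083 g/mol = 1.12611 mol, giving 1.12611 Si and 2.25222 O.
Oxygen sums to 2.99970; scaling by 8/2.99970 = 2.66693 puts the formula on 8 O.
Si: 1.12611 × 2.66693 = 3.003 atoms per formula unit.

3.003 Si apfu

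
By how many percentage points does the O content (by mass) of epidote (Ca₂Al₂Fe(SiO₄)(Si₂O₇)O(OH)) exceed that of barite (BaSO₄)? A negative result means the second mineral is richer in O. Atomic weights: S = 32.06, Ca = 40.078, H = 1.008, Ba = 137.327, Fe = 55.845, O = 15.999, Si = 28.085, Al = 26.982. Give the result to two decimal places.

15.62 percentage points

First mineral: 207.987 g O in 483.215 g formula = 43.04 wt% O.
Second mineral: 63.996 g O in 233.383 g formula = 27.42 wt% O.
43.04% − 27.42% gives a difference of 15.62 percentage points.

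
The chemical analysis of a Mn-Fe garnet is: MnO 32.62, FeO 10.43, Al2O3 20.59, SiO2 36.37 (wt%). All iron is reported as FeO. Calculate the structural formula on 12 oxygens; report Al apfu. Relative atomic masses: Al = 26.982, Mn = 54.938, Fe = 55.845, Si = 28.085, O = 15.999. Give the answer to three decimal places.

MnO (M=70.937): mol = 0.45984; Mn = 0.45984, O = 0.45984.
FeO (M=71.844): mol = 0.14518; Fe = 0.14518, O = 0.14518.
Al2O3 (M=101.961): mol = 0.20194; Al = 0.40388, O = 0.60582.
SiO2 (M=60.083): mol = 0.60533; Si = 0.60533, O = 1.21066.
ΣO = 2.42150; factor = 12/ΣO = 4.95561.
Al apfu = 0.40388 × 4.95561 = 2.001.

2.001 Al apfu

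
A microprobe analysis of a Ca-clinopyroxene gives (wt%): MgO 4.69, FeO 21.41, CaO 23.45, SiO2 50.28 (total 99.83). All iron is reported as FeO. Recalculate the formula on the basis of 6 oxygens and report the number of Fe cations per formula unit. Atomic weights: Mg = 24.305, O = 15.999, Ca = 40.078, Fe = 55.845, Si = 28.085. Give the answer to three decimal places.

MgO: 4.69/40.304 = 0.11637 mol → 0.11637 mol Mg, 0.11637 mol O.
FeO: 21.41/71.844 = 0.29801 mol → 0.29801 mol Fe, 0.29801 mol O.
CaO: 23.45/56.077 = 0.41818 mol → 0.41818 mol Ca, 0.41818 mol O.
SiO2: 50.28/60.083 = 0.83684 mol → 0.83684 mol Si, 1.67368 mol O.
Total oxygen = 2.50624 mol. Normalization factor = 6/2.50624 = 2.39402.
Fe per 6 O = 0.29801 × 2.39402 = 0.713.

0.713 Fe apfu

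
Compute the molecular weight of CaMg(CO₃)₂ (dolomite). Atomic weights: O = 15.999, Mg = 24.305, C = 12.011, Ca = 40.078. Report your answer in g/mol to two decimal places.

184.40 g/mol

The formula mass is the sum 1·40.078 + 1·24.305 + 2·12.011 + 6·15.999.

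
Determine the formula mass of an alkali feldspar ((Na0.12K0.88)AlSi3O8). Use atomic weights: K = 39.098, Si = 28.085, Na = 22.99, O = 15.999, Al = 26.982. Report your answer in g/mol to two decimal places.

M = 0.12·22.99 + 0.88·39.098 + 1·26.982 + 3·28.085 + 8·15.999

276.39 g/mol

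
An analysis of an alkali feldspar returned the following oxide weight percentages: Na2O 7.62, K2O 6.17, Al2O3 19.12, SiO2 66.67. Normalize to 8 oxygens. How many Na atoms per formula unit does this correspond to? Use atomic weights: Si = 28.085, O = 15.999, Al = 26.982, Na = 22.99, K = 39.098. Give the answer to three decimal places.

0.662 Na apfu

7.62 wt% Na2O ÷ 61.979 g/mol = 0.12294 mol, giving 0.24588 Na and 0.12294 O.
6.17 wt% K2O ÷ 94.195 g/mol = 0.06550 mol, giving 0.13100 K and 0.06550 O.
19.12 wt% Al2O3 ÷ 101.961 g/mol = 0.18752 mol, giving 0.37504 Al and 0.56256 O.
66.67 wt% SiO2 ÷ 60.083 g/mol = 1.10963 mol, giving 1.10963 Si and 2.21926 O.
Oxygen sums to 2.97026; scaling by 8/2.97026 = 2.69337 puts the formula on 8 O.
Na: 0.24588 × 2.69337 = 0.662 atoms per formula unit.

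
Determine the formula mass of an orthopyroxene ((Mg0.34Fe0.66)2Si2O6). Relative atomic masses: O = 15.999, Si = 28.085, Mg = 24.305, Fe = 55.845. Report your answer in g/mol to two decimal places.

M = 0.68·24.305 + 1.32·55.845 + 2·28.085 + 6·15.999

242.41 g/mol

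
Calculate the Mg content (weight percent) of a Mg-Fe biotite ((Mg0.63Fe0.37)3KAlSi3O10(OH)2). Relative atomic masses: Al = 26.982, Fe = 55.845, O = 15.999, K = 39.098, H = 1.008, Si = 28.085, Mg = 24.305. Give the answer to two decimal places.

M((Mg0.63Fe0.37)3KAlSi3O10(OH)2) = 452.263 g/mol.
Mg contributes 1.89 × 24.305 = 45.936 g per mole.
45.936/452.263 = 0.1016 → 10.16%.

10.16 weight percent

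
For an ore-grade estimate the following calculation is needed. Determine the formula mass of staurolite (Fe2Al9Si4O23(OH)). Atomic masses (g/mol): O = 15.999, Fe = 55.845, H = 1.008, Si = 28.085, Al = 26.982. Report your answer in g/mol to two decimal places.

The formula mass is the sum 2×55.845 + 9×26.982 + 4×28.085 + 24×15.999 + 1×1.008.

851.85 g/mol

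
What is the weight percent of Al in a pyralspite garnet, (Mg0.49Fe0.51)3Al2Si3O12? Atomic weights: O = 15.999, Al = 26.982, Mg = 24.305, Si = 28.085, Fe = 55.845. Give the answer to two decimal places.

11.96 weight percent

Formula mass = 1.47×24.305 + 1.53×55.845 + 2×26.982 + 3×28.085 + 12×15.999 = 451.378 g/mol, of which 53.964 g is Al.
So Al makes up 53.964/451.378 = 0.1196 of the mass, i.e. 11.96%.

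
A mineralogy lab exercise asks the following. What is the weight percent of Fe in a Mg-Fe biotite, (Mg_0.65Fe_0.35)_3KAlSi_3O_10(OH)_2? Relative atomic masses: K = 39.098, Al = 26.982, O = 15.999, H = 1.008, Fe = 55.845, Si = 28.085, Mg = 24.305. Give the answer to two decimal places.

13.02 weight percent

Molar mass of (Mg_0.65Fe_0.35)_3KAlSi_3O_10(OH)_2: 1.95·24.305 + 1.05·55.845 + 1·39.098 + 1·26.982 + 3·28.085 + 12·15.999 + 2·1.008 = 450.371 g/mol.
Mass of Fe per formula unit: 1.05 × 55.845 = 58.637 g.
Weight fraction Fe = 58.637 / 450.371 = 0.1302.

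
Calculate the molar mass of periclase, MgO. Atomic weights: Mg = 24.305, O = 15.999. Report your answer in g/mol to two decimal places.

M = 1·24.305 + 1·15.999

40.30 g/mol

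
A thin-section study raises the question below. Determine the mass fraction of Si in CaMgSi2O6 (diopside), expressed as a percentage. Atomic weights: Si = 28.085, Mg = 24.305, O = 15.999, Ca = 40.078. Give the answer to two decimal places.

25.94 mass %

M(CaMgSi2O6) = 216.547 g/mol.
Si contributes 2 × 28.085 = 56.170 g per mole.
56.170/216.547 = 0.2594 → 25.94%.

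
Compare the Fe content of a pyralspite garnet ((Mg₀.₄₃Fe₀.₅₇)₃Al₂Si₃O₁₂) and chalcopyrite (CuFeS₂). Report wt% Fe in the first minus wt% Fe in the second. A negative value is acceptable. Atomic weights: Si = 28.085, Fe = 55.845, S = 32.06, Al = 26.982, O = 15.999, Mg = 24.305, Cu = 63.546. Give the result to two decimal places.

Fe in (Mg₀.₄₃Fe₀.₅₇)₃Al₂Si₃O₁₂: molar mass 457.055 g/mol; 1.71×55.845 = 95.495 g → 20.89 wt%.
Fe in CuFeS₂: molar mass 183.511 g/mol; 1×55.845 = 55.845 g → 30.43 wt%.
Difference = 20.89 − 30.43 = -9.54 percentage points.

-9.54 percentage points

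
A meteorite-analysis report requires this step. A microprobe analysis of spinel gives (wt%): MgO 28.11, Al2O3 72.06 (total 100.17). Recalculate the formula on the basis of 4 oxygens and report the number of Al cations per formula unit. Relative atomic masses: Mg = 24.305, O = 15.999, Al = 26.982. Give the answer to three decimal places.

28.11 wt% MgO ÷ 40.304 g/mol = 0.69745 mol, giving 0.69745 Mg and 0.69745 O.
72.06 wt% Al2O3 ÷ 101.961 g/mol = 0.70674 mol, giving 1.41348 Al and 2.12022 O.
Oxygen sums to 2.81767; scaling by 4/2.81767 = 1.41961 puts the formula on 4 O.
Al: 1.41348 × 1.41961 = 2.007 atoms per formula unit.

2.007 Al apfu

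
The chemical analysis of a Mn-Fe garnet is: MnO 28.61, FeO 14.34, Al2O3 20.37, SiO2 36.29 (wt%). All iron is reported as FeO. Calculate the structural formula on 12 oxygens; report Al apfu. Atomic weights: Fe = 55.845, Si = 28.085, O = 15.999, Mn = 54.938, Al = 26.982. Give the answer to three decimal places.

1.989 Al apfu

MnO (M=70.937): mol = 0.40332; Mn = 0.40332, O = 0.40332.
FeO (M=71.844): mol = 0.19960; Fe = 0.19960, O = 0.19960.
Al2O3 (M=101.961): mol = 0.19978; Al = 0.39956, O = 0.59934.
SiO2 (M=60.083): mol = 0.60400; Si = 0.60400, O = 1.20800.
ΣO = 2.41026; factor = 12/ΣO = 4.97872.
Al apfu = 0.39956 × 4.97872 = 1.989.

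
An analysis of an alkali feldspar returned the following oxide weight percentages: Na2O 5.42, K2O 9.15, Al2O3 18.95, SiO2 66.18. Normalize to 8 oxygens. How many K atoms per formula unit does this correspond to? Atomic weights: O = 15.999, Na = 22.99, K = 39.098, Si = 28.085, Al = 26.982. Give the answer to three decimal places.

0.528 K apfu

Na2O (M=61.979): mol = 0.08745; Na = 0.17490, O = 0.08745.
K2O (M=94.195): mol = 0.09714; K = 0.19428, O = 0.09714.
Al2O3 (M=101.961): mol = 0.18586; Al = 0.37172, O = 0.55758.
SiO2 (M=60.083): mol = 1.10148; Si = 1.10148, O = 2.20296.
ΣO = 2.94513; factor = 8/ΣO = 2.71635.
K apfu = 0.19428 × 2.71635 = 0.528.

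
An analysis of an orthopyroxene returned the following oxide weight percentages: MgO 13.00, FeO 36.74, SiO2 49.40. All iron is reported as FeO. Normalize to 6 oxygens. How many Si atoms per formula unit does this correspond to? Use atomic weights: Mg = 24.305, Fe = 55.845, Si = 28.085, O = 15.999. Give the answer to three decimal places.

MgO: 13.00/40.304 = 0.32255 mol → 0.32255 mol Mg, 0.32255 mol O.
FeO: 36.74/71.844 = 0.51139 mol → 0.51139 mol Fe, 0.51139 mol O.
SiO2: 49.40/60.083 = 0.82220 mol → 0.82220 mol Si, 1.64440 mol O.
Total oxygen = 2.47834 mol. Normalization factor = 6/2.47834 = 2.42098.
Si per 6 O = 0.82220 × 2.42098 = 1.991.

1.991 Si apfu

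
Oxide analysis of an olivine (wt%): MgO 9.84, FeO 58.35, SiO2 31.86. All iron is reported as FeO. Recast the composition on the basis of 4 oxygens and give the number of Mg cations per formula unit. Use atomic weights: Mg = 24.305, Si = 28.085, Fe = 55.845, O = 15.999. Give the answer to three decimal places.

MgO (M=40.304): mol = 0.24414; Mg = 0.24414, O = 0.24414.
FeO (M=71.844): mol = 0.81218; Fe = 0.81218, O = 0.81218.
SiO2 (M=60.083): mol = 0.53027; Si = 0.53027, O = 1.06054.
ΣO = 2.11686; factor = 4/ΣO = 1.88959.
Mg apfu = 0.24414 × 1.88959 = 0.461.

0.461 Mg apfu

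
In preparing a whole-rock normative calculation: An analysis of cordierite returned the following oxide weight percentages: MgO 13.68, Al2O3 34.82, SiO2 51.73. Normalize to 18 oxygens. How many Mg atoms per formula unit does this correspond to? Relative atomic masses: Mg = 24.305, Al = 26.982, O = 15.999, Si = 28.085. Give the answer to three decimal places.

MgO (M=40.304): mol = 0.33942; Mg = 0.33942, O = 0.33942.
Al2O3 (M=101.961): mol = 0.34150; Al = 0.68300, O = 1.02450.
SiO2 (M=60.083): mol = 0.86098; Si = 0.86098, O = 1.72196.
ΣO = 3.08588; factor = 18/ΣO = 5.83302.
Mg apfu = 0.33942 × 5.83302 = 1.980.

1.980 Mg apfu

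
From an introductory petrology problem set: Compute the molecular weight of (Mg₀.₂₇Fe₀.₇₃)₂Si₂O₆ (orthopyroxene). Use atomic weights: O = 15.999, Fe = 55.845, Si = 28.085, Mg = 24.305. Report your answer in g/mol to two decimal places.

246.82 g/mol

M = 0.54(24.305) + 1.46(55.845) + 2(28.085) + 6(15.999)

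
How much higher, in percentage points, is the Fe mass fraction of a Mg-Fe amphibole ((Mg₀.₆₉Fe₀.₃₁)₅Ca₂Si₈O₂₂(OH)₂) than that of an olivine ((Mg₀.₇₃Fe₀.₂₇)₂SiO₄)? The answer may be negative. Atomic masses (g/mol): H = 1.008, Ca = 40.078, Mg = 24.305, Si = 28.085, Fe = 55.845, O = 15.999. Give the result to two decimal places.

M((Mg₀.₆₉Fe₀.₃₁)₅Ca₂Si₈O₂₂(OH)₂) = 861.240 g/mol, so wt% Fe = 86.560/861.240 × 100 = 10.05%.
M((Mg₀.₇₃Fe₀.₂₇)₂SiO₄) = 157.723 g/mol, so wt% Fe = 30.156/157.723 × 100 = 19.12%.
10.05 − 19.12 = -9.07 pp.

-9.07 percentage points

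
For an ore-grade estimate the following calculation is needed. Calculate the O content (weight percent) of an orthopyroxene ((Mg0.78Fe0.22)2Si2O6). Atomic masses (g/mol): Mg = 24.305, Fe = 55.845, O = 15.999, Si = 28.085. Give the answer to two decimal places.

44.72 weight percent

Molar mass of (Mg0.78Fe0.22)2Si2O6: 1.56·24.305 + 0.44·55.845 + 2·28.085 + 6·15.999 = 214.652 g/mol.
Mass of O per formula unit: 6 × 15.999 = 95.994 g.
Weight fraction O = 95.994 / 214.652 = 0.4472.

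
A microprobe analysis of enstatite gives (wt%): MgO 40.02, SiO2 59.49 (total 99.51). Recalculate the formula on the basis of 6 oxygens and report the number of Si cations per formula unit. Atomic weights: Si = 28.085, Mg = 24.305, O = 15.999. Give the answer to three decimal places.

1.998 Si apfu

MgO (M=40.304): mol = 0.99295; Mg = 0.99295, O = 0.99295.
SiO2 (M=60.083): mol = 0.99013; Si = 0.99013, O = 1.98026.
ΣO = 2.97321; factor = 6/ΣO = 2.01802.
Si apfu = 0.99013 × 2.01802 = 1.998.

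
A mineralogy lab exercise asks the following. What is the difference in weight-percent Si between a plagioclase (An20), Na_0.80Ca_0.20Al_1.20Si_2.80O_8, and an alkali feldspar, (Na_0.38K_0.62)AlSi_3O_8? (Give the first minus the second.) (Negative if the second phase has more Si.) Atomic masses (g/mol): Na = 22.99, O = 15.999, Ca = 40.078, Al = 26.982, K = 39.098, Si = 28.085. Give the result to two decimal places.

-1.32 percentage points

M(Na_0.80Ca_0.20Al_1.20Si_2.80O_8) = 265.416 g/mol, so wt% Si = 78.638/265.416 × 100 = 29.63%.
M((Na_0.38K_0.62)AlSi_3O_8) = 272.206 g/mol, so wt% Si = 84.255/272.206 × 100 = 30.95%.
29.63 − 30.95 = -1.32 pp.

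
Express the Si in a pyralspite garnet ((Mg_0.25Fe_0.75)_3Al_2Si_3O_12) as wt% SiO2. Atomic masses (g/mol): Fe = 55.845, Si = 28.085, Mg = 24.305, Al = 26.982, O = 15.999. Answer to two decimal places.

38.02 wt%

Formula mass = 474.087 g/mol.
3 Si → 3.0000 mol SiO2 per formula unit; M(SiO2) = 60.083, so SiO2 mass = 180.249 g.
180.249/474.087 × 100 = 38.02 wt%.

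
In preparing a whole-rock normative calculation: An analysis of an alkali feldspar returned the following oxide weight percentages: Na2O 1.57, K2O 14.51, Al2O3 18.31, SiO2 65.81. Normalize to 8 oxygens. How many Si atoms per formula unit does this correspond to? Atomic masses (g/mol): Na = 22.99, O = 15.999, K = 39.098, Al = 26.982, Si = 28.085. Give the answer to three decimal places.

3.012 Si apfu

Na2O (M=61.979): mol = 0.02533; Na = 0.05066, O = 0.02533.
K2O (M=94.195): mol = 0.15404; K = 0.30808, O = 0.15404.
Al2O3 (M=101.961): mol = 0.17958; Al = 0.35916, O = 0.53874.
SiO2 (M=60.083): mol = 1.09532; Si = 1.09532, O = 2.19064.
ΣO = 2.90875; factor = 8/ΣO = 2.75032.
Si apfu = 1.09532 × 2.75032 = 3.012.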